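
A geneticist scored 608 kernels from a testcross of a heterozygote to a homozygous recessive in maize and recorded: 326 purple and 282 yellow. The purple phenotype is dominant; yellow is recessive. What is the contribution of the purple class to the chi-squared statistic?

1.592

A testcross of a heterozygote (Aa × aa) gives a 1:1 phenotypic ratio.
Total ratio parts = 2. Expected numbers out of 608:
  purple: 608 × 1/2 = 304
  yellow: 608 × 1/2 = 304
Contribution of purple: (326 − 304)² / 304 = 1.5921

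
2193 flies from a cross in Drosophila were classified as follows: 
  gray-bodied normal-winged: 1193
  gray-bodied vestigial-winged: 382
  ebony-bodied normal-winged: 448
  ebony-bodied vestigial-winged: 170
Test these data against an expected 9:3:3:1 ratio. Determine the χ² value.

14.617

Expected counts for N = 2193 under a 9:3:3:1 ratio (total parts = 16):
  gray-bodied normal-winged: 2193 × 9/16 = 1233.5625
  gray-bodied vestigial-winged: 2193 × 3/16 = 411.1875
  ebony-bodied normal-winged: 2193 × 3/16 = 411.1875
  ebony-bodied vestigial-winged: 2193 × 1/16 = 137.0625
χ² = Σ (O − E)² / E
  gray-bodied normal-winged: (1193 − 1233.5625)² / 1233.5625 = 1.3338
  gray-bodied vestigial-winged: (382 − 411.1875)² / 411.1875 = 2.0718
  ebony-bodied normal-winged: (448 − 411.1875)² / 411.1875 = 3.2957
  ebony-bodied vestigial-winged: (170 − 137.0625)² / 137.0625 = 7.9152
χ² = 1.3338 + 2.0718 + 3.2957 + 7.9152 = 14.6165 ≈ 14.617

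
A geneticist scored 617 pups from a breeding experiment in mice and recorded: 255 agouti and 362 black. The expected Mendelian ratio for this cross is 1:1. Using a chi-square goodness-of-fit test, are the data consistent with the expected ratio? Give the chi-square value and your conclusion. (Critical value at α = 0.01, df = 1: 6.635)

Under the 1:1 hypothesis (Σ ratio = 2, N = 617):
  agouti: 617 × 1/2 = 308.5
  black: 617 × 1/2 = 308.5
χ² = Σ (O − E)² / E
  agouti: (255 − 308.5)² / 308.5 = 9.2780
  black: (362 − 308.5)² / 308.5 = 9.2780
χ² = 9.2780 + 9.2780 = 18.556
Degrees of freedom = 2 − 1 = 1; critical value at α = 0.01 is 6.635.
Since 18.556 > 6.635, we reject the null hypothesis — the data do not fit the 1:1 ratio.

18.556; not consistent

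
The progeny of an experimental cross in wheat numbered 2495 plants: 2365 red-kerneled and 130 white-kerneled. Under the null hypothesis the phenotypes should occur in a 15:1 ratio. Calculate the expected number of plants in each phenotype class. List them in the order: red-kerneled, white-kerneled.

Expected counts for N = 2495 under a 15:1 ratio (total parts = 16):
  red-kerneled: 2495 × 15/16 = 2339.0625
  white-kerneled: 2495 × 1/16 = 155.9375

2339.0625, 155.9375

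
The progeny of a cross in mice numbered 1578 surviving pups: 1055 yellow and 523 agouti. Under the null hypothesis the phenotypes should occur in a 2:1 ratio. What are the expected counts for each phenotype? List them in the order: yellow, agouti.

Under the 2:1 hypothesis (Σ ratio = 3, N = 1578):
  yellow: 1578 × 2/3 = 1052
  agouti: 1578 × 1/3 = 526

1052, 526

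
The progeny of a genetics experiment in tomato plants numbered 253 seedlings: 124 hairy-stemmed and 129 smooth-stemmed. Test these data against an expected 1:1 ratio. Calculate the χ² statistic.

Under the 1:1 hypothesis (Σ ratio = 2, N = 253):
  hairy-stemmed: 253 × 1/2 = 126.5
  smooth-stemmed: 253 × 1/2 = 126.5
χ² = Σ (O − E)² / E
  hairy-stemmed: (124 − 126.5)² / 126.5 = 0.0494
  smooth-stemmed: (129 − 126.5)² / 126.5 = 0.0494
χ² = 0.0494 + 0.0494 = 0.0988 ≈ 0.099

0.099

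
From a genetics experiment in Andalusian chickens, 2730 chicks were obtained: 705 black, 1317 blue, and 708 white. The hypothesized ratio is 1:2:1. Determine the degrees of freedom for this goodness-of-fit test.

A goodness-of-fit test with 3 phenotype classes has df = 3 − 1 = 2.

2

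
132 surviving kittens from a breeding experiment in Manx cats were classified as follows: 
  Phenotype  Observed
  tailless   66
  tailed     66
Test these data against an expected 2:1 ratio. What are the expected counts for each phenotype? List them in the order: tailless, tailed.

Expected counts for N = 132 under a 2:1 ratio (total parts = 3):
  tailless: 132 × 2/3 = 88
  tailed: 132 × 1/3 = 44

88, 44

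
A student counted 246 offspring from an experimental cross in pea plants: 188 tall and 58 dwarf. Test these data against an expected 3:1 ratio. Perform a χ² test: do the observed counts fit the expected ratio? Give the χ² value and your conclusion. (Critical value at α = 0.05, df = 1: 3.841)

0.266; consistent

Expected counts for N = 246 under a 3:1 ratio (total parts = 4):
  tall: 246 × 3/4 = 184.5
  dwarf: 246 × 1/4 = 61.5
χ² = Σ (O − E)² / E
  tall: (188 − 184.5)² / 184.5 = 0.0664
  dwarf: (58 − 61.5)² / 61.5 = 0.1992
χ² = 0.0664 + 0.1992 = 0.2656 ≈ 0.266
Degrees of freedom = 2 − 1 = 1; critical value at α = 0.05 is 3.841.
Since 0.266 < 3.841, we fail to reject the null hypothesis — the data are consistent with the 3:1 ratio.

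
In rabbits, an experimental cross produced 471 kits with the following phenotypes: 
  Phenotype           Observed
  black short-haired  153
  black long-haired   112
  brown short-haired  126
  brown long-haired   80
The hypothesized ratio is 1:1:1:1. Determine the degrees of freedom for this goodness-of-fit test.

A goodness-of-fit test with 4 phenotype classes has df = 4 − 1 = 3.

3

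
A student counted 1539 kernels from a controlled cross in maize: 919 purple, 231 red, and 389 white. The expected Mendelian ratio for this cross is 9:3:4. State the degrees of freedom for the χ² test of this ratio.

A goodness-of-fit test with 3 phenotype classes has df = 3 − 1 = 2.

2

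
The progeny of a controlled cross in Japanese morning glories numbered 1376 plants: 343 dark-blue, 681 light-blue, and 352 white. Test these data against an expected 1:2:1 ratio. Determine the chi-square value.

0.260

Expected counts for N = 1376 under a 1:2:1 ratio (total parts = 4):
  dark-blue: 1376 × 1/4 = 344
  light-blue: 1376 × 2/4 = 688
  white: 1376 × 1/4 = 344
χ² = Σ (O − E)² / E
  dark-blue: (343 − 344)² / 344 = 0.0029
  light-blue: (681 − 688)² / 688 = 0.0712
  white: (352 − 344)² / 344 = 0.1860
χ² = 0.0029 + 0.0712 + 0.1860 = 0.2601 ≈ 0.260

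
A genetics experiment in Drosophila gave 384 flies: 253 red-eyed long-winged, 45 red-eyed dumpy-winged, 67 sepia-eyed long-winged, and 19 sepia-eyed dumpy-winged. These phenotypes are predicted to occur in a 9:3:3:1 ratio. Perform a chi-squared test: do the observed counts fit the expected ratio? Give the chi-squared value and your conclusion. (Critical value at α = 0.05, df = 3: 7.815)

17.852; not consistent

Under the 9:3:3:1 hypothesis (Σ ratio = 16, N = 384):
  red-eyed long-winged: 384 × 9/16 = 216
  red-eyed dumpy-winged: 384 × 3/16 = 72
  sepia-eyed long-winged: 384 × 3/16 = 72
  sepia-eyed dumpy-winged: 384 × 1/16 = 24
χ² = Σ (O − E)² / E
  red-eyed long-winged: (253 − 216)² / 216 = 6.3380
  red-eyed dumpy-winged: (45 − 72)² / 72 = 10.1250
  sepia-eyed long-winged: (67 − 72)² / 72 = 0.3472
  sepia-eyed dumpy-winged: (19 − 24)² / 24 = 1.0417
χ² = 6.3380 + 10.1250 + 0.3472 + 1.0417 = 17.8519 ≈ 17.852
Degrees of freedom = 4 − 1 = 3; critical value at α = 0.05 is 7.815.
Since 17.852 > 7.815, we reject the null hypothesis — the data do not fit the 9:3:3:1 ratio.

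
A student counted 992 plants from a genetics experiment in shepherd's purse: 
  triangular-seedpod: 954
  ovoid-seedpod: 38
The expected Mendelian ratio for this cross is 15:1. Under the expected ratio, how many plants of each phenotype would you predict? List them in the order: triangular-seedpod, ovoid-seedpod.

930, 62

Expected counts for N = 992 under a 15:1 ratio (total parts = 16):
  triangular-seedpod: 992 × 15/16 = 930
  ovoid-seedpod: 992 × 1/16 = 62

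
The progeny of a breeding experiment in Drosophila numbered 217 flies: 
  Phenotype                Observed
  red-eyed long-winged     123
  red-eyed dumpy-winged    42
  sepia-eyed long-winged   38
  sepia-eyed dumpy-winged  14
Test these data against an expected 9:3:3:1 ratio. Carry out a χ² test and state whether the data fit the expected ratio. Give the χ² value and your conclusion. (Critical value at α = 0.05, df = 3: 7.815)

Under the 9:3:3:1 hypothesis (Σ ratio = 16, N = 217):
  red-eyed long-winged: 217 × 9/16 = 122.0625
  red-eyed dumpy-winged: 217 × 3/16 = 40.6875
  sepia-eyed long-winged: 217 × 3/16 = 40.6875
  sepia-eyed dumpy-winged: 217 × 1/16 = 13.5625
χ² = Σ (O − E)² / E
  red-eyed long-winged: (123 − 122.0625)² / 122.0625 = 0.0072
  red-eyed dumpy-winged: (42 − 40.6875)² / 40.6875 = 0.0423
  sepia-eyed long-winged: (38 − 40.6875)² / 40.6875 = 0.1775
  sepia-eyed dumpy-winged: (14 − 13.5625)² / 13.5625 = 0.0141
χ² = 0.0072 + 0.0423 + 0.1775 + 0.0141 = 0.2411 ≈ 0.241
Degrees of freedom = 4 − 1 = 3; critical value at α = 0.05 is 7.815.
Since 0.241 < 7.815, we fail to reject the null hypothesis — the data are consistent with the 9:3:3:1 ratio.

0.241; consistent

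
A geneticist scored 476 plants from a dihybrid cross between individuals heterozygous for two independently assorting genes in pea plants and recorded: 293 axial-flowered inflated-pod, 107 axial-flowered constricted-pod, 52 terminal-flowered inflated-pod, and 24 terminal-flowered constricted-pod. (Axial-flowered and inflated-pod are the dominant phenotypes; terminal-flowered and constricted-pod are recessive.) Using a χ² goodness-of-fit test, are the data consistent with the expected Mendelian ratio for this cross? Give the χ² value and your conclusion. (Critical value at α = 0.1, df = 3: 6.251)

A dihybrid F₂ with independent assortment and complete dominance at both loci gives a 9:3:3:1 phenotypic ratio.
Expected counts for N = 476 under a 9:3:3:1 ratio (total parts = 16):
  axial-flowered inflated-pod: 476 × 9/16 = 267.75
  axial-flowered constricted-pod: 476 × 3/16 = 89.25
  terminal-flowered inflated-pod: 476 × 3/16 = 89.25
  terminal-flowered constricted-pod: 476 × 1/16 = 29.75
χ² = Σ (O − E)² / E
  axial-flowered inflated-pod: (293 − 267.75)² / 267.75 = 2.3812
  axial-flowered constricted-pod: (107 − 89.25)² / 89.25 = 3.5301
  terminal-flowered inflated-pod: (52 − 89.25)² / 89.25 = 15.5469
  terminal-flowered constricted-pod: (24 − 29.75)² / 29.75 = 1.1113
χ² = 2.3812 + 3.5301 + 15.5469 + 1.1113 = 22.5695 ≈ 22.570
Degrees of freedom = 4 − 1 = 3; critical value at α = 0.1 is 6.251.
Since 22.570 > 6.251, we reject the null hypothesis — the data do not fit the 9:3:3:1 ratio.

22.570; not consistent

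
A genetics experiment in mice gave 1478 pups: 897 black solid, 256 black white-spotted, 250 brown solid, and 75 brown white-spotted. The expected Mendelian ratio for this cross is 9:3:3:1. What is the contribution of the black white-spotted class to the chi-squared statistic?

1.610

The 9:3:3:1 ratio has 16 parts, so with N = 1478 the expected counts are:
  black solid: 1478 × 9/16 = 831.375
  black white-spotted: 1478 × 3/16 = 277.125
  brown solid: 1478 × 3/16 = 277.125
  brown white-spotted: 1478 × 1/16 = 92.375
Contribution of black white-spotted: (256 − 277.125)² / 277.125 = 1.6103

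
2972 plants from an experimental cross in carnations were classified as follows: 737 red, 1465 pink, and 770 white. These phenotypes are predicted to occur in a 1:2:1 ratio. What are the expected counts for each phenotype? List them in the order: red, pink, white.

Total ratio parts = 4. Expected numbers out of 2972:
  red: 2972 × 1/4 = 743
  pink: 2972 × 2/4 = 1486
  white: 2972 × 1/4 = 743

743, 1486, 743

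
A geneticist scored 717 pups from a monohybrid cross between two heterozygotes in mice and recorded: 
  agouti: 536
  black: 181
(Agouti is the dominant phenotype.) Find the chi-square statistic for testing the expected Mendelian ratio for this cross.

0.023

For a monohybrid cross between heterozygotes with complete dominance, the expected phenotypic ratio is 3:1.
The 3:1 ratio has 4 parts, so with N = 717 the expected counts are:
  agouti: 717 × 3/4 = 537.75
  black: 717 × 1/4 = 179.25
χ² = Σ (O − E)² / E
  agouti: (536 − 537.75)² / 537.75 = 0.0057
  black: (181 − 179.25)² / 179.25 = 0.0171
χ² = 0.0057 + 0.0171 = 0.0228 ≈ 0.023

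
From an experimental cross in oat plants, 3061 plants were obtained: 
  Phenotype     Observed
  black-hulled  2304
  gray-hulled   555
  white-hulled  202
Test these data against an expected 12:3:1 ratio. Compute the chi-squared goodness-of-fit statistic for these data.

Expected counts for N = 3061 under a 12:3:1 ratio (total parts = 16):
  black-hulled: 3061 × 12/16 = 2295.75
  gray-hulled: 3061 × 3/16 = 573.9375
  white-hulled: 3061 × 1/16 = 191.3125
χ² = Σ (O − E)² / E
  black-hulled: (2304 − 2295.75)² / 2295.75 = 0.0296
  gray-hulled: (555 − 573.9375)² / 573.9375 = 0.6249
  white-hulled: (202 − 191.3125)² / 191.3125 = 0.5970
χ² = 0.0296 + 0.6249 + 0.5970 = 1.2515 ≈ 1.252

1.252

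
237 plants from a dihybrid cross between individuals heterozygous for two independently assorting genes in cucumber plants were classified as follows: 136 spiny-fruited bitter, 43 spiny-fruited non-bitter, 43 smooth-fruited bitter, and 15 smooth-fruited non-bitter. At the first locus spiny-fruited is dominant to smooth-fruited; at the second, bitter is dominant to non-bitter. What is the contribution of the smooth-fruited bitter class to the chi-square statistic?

A dihybrid F₂ with independent assortment and complete dominance at both loci gives a 9:3:3:1 phenotypic ratio.
Total ratio parts = 16. Expected numbers out of 237:
  spiny-fruited bitter: 237 × 9/16 = 133.3125
  spiny-fruited non-bitter: 237 × 3/16 = 44.4375
  smooth-fruited bitter: 237 × 3/16 = 44.4375
  smooth-fruited non-bitter: 237 × 1/16 = 14.8125
Contribution of smooth-fruited bitter: (43 − 44.4375)² / 44.4375 = 0.0465

0.047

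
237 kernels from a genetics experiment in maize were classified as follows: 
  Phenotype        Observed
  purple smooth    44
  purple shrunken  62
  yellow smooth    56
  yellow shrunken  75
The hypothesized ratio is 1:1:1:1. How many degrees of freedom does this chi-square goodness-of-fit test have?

3

A goodness-of-fit test with 4 phenotype classes has df = 4 − 1 = 3.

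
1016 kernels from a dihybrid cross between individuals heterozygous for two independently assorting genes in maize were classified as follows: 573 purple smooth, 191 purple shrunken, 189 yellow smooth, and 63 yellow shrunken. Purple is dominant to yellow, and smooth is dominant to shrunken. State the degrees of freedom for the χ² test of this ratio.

3

A dihybrid F₂ with independent assortment and complete dominance at both loci gives a 9:3:3:1 phenotypic ratio.
A goodness-of-fit test with 4 phenotype classes has df = 4 − 1 = 3.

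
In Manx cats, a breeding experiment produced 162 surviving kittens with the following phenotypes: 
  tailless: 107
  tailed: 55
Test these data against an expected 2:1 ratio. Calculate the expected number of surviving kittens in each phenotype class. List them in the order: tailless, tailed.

108, 54

Expected counts for N = 162 under a 2:1 ratio (total parts = 3):
  tailless: 162 × 2/3 = 108
  tailed: 162 × 1/3 = 54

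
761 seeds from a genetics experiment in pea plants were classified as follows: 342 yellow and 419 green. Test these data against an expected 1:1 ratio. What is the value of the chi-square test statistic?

Total ratio parts = 2. Expected numbers out of 761:
  yellow: 761 × 1/2 = 380.5
  green: 761 × 1/2 = 380.5
χ² = Σ (O − E)² / E
  yellow: (342 − 380.5)² / 380.5 = 3.8955
  green: (419 − 380.5)² / 380.5 = 3.8955
χ² = 3.8955 + 3.8955 = 7.791

7.791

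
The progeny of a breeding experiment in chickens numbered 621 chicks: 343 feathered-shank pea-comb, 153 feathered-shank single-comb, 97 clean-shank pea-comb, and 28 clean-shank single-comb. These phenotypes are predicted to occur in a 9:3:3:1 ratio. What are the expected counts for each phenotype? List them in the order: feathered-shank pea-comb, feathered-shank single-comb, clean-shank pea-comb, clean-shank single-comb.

Under the 9:3:3:1 hypothesis (Σ ratio = 16, N = 621):
  feathered-shank pea-comb: 621 × 9/16 = 349.3125
  feathered-shank single-comb: 621 × 3/16 = 116.4375
  clean-shank pea-comb: 621 × 3/16 = 116.4375
  clean-shank single-comb: 621 × 1/16 = 38.8125

349.3125, 116.4375, 116.4375, 38.8125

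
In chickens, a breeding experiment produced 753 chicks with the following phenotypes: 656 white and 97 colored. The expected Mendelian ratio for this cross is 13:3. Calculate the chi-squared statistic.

17.021

Expected counts for N = 753 under a 13:3 ratio (total parts = 16):
  white: 753 × 13/16 = 611.8125
  colored: 753 × 3/16 = 141.1875
χ² = Σ (O − E)² / E
  white: (656 − 611.8125)² / 611.8125 = 3.1914
  colored: (97 − 141.1875)² / 141.1875 = 13.8294
χ² = 3.1914 + 13.8294 = 17.0208 ≈ 17.021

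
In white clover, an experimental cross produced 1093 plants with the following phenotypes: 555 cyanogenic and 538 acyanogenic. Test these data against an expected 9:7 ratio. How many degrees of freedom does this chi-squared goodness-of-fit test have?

A goodness-of-fit test with 2 phenotype classes has df = 2 − 1 = 1.

1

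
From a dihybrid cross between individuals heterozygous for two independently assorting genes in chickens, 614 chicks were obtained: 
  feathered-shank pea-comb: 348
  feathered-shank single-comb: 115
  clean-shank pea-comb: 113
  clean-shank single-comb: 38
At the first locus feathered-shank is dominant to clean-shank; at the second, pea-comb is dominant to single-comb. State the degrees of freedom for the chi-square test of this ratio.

A dihybrid F₂ with independent assortment and complete dominance at both loci gives a 9:3:3:1 phenotypic ratio.
A goodness-of-fit test with 4 phenotype classes has df = 4 − 1 = 3.

3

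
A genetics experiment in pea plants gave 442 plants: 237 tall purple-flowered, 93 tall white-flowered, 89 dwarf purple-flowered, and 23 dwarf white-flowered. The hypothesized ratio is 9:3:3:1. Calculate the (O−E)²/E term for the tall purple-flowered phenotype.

0.544

Total ratio parts = 16. Expected numbers out of 442:
  tall purple-flowered: 442 × 9/16 = 248.625
  tall white-flowered: 442 × 3/16 = 82.875
  dwarf purple-flowered: 442 × 3/16 = 82.875
  dwarf white-flowered: 442 × 1/16 = 27.625
Contribution of tall purple-flowered: (237 − 248.625)² / 248.625 = 0.5436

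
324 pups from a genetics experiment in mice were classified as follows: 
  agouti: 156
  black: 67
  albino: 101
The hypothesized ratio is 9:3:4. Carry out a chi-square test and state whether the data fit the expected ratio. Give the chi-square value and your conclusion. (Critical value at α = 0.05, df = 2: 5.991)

9.362; not consistent

The 9:3:4 ratio has 16 parts, so with N = 324 the expected counts are:
  agouti: 324 × 9/16 = 182.25
  black: 324 × 3/16 = 60.75
  albino: 324 × 4/16 = 81
χ² = Σ (O − E)² / E
  agouti: (156 − 182.25)² / 182.25 = 3.7809
  black: (67 − 60.75)² / 60.75 = 0.6430
  albino: (101 − 81)² / 81 = 4.9383
χ² = 3.7809 + 0.6430 + 4.9383 = 9.3622 ≈ 9.362
Degrees of freedom = 3 − 1 = 2; critical value at α = 0.05 is 5.991.
Since 9.362 > 5.991, we reject the null hypothesis — the data do not fit the 9:3:4 ratio.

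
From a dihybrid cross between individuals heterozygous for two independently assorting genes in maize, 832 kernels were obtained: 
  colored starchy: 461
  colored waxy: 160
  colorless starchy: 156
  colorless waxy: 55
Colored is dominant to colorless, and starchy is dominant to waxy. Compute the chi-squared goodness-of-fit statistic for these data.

0.380

A dihybrid F₂ with independent assortment and complete dominance at both loci gives a 9:3:3:1 phenotypic ratio.
Total ratio parts = 16. Expected numbers out of 832:
  colored starchy: 832 × 9/16 = 468
  colored waxy: 832 × 3/16 = 156
  colorless starchy: 832 × 3/16 = 156
  colorless waxy: 832 × 1/16 = 52
χ² = Σ (O − E)² / E
  colored starchy: (461 − 468)² / 468 = 0.1047
  colored waxy: (160 − 156)² / 156 = 0.1026
  colorless starchy: (156 − 156)² / 156 = 0.0000
  colorless waxy: (55 − 52)² / 52 = 0.1731
χ² = 0.1047 + 0.1026 + 0.0000 + 0.1731 = 0.3804 ≈ 0.380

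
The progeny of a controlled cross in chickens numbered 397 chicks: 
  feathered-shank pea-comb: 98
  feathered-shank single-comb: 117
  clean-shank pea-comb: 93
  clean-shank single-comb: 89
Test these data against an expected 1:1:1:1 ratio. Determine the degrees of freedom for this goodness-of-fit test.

A goodness-of-fit test with 4 phenotype classes has df = 4 − 1 = 3.

3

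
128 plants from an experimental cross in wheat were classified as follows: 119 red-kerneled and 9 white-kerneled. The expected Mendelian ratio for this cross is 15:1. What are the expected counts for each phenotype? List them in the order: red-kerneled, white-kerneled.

Expected counts for N = 128 under a 15:1 ratio (total parts = 16):
  red-kerneled: 128 × 15/16 = 120
  white-kerneled: 128 × 1/16 = 8

120, 8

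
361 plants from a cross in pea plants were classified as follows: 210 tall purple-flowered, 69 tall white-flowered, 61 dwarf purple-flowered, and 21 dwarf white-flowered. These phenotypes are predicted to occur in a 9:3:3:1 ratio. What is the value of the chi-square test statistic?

1.031

The 9:3:3:1 ratio has 16 parts, so with N = 361 the expected counts are:
  tall purple-flowered: 361 × 9/16 = 203.0625
  tall white-flowered: 361 × 3/16 = 67.6875
  dwarf purple-flowered: 361 × 3/16 = 67.6875
  dwarf white-flowered: 361 × 1/16 = 22.5625
χ² = Σ (O − E)² / E
  tall purple-flowered: (210 − 203.0625)² / 203.0625 = 0.2370
  tall white-flowered: (69 − 67.6875)² / 67.6875 = 0.0255
  dwarf purple-flowered: (61 − 67.6875)² / 67.6875 = 0.6607
  dwarf white-flowered: (21 − 22.5625)² / 22.5625 = 0.1082
χ² = 0.2370 + 0.0255 + 0.6607 + 0.1082 = 1.0314 ≈ 1.031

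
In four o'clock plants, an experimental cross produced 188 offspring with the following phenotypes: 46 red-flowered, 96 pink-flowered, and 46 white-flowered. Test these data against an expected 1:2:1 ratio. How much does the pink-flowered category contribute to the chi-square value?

Under the 1:2:1 hypothesis (Σ ratio = 4, N = 188):
  red-flowered: 188 × 1/4 = 47
  pink-flowered: 188 × 2/4 = 94
  white-flowered: 188 × 1/4 = 47
Contribution of pink-flowered: (96 − 94)² / 94 = 0.0426

0.043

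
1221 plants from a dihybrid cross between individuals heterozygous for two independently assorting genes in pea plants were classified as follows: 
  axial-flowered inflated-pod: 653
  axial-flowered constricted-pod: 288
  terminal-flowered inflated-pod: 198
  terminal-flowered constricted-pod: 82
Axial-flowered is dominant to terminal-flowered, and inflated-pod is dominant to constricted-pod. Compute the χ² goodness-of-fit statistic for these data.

A dihybrid F₂ with independent assortment and complete dominance at both loci gives a 9:3:3:1 phenotypic ratio.
Expected counts for N = 1221 under a 9:3:3:1 ratio (total parts = 16):
  axial-flowered inflated-pod: 1221 × 9/16 = 686.8125
  axial-flowered constricted-pod: 1221 × 3/16 = 228.9375
  terminal-flowered inflated-pod: 1221 × 3/16 = 228.9375
  terminal-flowered constricted-pod: 1221 × 1/16 = 76.3125
χ² = Σ (O − E)² / E
  axial-flowered inflated-pod: (653 − 686.8125)² / 686.8125 = 1.6646
  axial-flowered constricted-pod: (288 − 228.9375)² / 228.9375 = 15.2373
  terminal-flowered inflated-pod: (198 − 228.9375)² / 228.9375 = 4.1807
  terminal-flowered constricted-pod: (82 − 76.3125)² / 76.3125 = 0.4239
χ² = 1.6646 + 15.2373 + 4.1807 + 0.4239 = 21.5065 ≈ 21.507

21.507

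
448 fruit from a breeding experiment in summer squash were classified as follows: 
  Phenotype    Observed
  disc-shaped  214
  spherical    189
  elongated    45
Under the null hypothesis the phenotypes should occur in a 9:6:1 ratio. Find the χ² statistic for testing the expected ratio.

Expected counts for N = 448 under a 9:6:1 ratio (total parts = 16):
  disc-shaped: 448 × 9/16 = 252
  spherical: 448 × 6/16 = 168
  elongated: 448 × 1/16 = 28
χ² = Σ (O − E)² / E
  disc-shaped: (214 − 252)² / 252 = 5.7302
  spherical: (189 − 168)² / 168 = 2.6250
  elongated: (45 − 28)² / 28 = 10.3214
χ² = 5.7302 + 2.6250 + 10.3214 = 18.6766 ≈ 18.677

18.677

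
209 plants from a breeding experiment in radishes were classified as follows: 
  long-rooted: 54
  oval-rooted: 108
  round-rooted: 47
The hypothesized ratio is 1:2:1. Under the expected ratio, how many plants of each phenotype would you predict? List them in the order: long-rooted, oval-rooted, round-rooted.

Expected counts for N = 209 under a 1:2:1 ratio (total parts = 4):
  long-rooted: 209 × 1/4 = 52.25
  oval-rooted: 209 × 2/4 = 104.5
  round-rooted: 209 × 1/4 = 52.25

52.25, 104.5, 52.25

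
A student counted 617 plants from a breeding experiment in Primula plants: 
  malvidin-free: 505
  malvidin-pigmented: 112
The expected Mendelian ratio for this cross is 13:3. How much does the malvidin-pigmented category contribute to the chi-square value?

0.118

Under the 13:3 hypothesis (Σ ratio = 16, N = 617):
  malvidin-free: 617 × 13/16 = 501.3125
  malvidin-pigmented: 617 × 3/16 = 115.6875
Contribution of malvidin-pigmented: (112 − 115.6875)² / 115.6875 = 0.1175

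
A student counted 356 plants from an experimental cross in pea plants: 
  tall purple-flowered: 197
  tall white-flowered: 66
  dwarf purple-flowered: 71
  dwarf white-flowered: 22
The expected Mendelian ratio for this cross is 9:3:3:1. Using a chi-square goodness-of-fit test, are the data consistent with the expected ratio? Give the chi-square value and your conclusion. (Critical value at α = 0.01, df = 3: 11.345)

0.335; consistent

Total ratio parts = 16. Expected numbers out of 356:
  tall purple-flowered: 356 × 9/16 = 200.25
  tall white-flowered: 356 × 3/16 = 66.75
  dwarf purple-flowered: 356 × 3/16 = 66.75
  dwarf white-flowered: 356 × 1/16 = 22.25
χ² = Σ (O − E)² / E
  tall purple-flowered: (197 − 200.25)² / 200.25 = 0.0527
  tall white-flowered: (66 − 66.75)² / 66.75 = 0.0084
  dwarf purple-flowered: (71 − 66.75)² / 66.75 = 0.2706
  dwarf white-flowered: (22 − 22.25)² / 22.25 = 0.0028
χ² = 0.0527 + 0.0084 + 0.2706 + 0.0028 = 0.3345 ≈ 0.335
Degrees of freedom = 4 − 1 = 3; critical value at α = 0.01 is 11.345.
Since 0.335 < 11.345, we fail to reject the null hypothesis — the data are consistent with the 9:3:3:1 ratio.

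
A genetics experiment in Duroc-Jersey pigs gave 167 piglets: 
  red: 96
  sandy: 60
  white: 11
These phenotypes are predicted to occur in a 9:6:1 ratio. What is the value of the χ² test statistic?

0.186

Under the 9:6:1 hypothesis (Σ ratio = 16, N = 167):
  red: 167 × 9/16 = 93.9375
  sandy: 167 × 6/16 = 62.625
  white: 167 × 1/16 = 10.4375
χ² = Σ (O − E)² / E
  red: (96 − 93.9375)² / 93.9375 = 0.0453
  sandy: (60 − 62.625)² / 62.625 = 0.1100
  white: (11 − 10.4375)² / 10.4375 = 0.0303
χ² = 0.0453 + 0.1100 + 0.0303 = 0.1856 ≈ 0.186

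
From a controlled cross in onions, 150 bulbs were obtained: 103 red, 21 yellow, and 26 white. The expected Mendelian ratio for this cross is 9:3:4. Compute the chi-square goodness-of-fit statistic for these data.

9.443

The 9:3:4 ratio has 16 parts, so with N = 150 the expected counts are:
  red: 150 × 9/16 = 84.375
  yellow: 150 × 3/16 = 28.125
  white: 150 × 4/16 = 37.5
χ² = Σ (O − E)² / E
  red: (103 − 84.375)² / 84.375 = 4.1113
  yellow: (21 − 28.125)² / 28.125 = 1.8050
  white: (26 − 37.5)² / 37.5 = 3.5267
χ² = 4.1113 + 1.8050 + 3.5267 = 9.443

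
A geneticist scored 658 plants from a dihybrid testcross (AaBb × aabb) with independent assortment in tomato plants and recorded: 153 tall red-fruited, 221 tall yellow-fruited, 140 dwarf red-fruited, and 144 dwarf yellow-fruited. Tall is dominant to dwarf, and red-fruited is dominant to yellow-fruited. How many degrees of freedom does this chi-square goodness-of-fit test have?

A dihybrid testcross with independent assortment gives a 1:1:1:1 ratio.
A goodness-of-fit test with 4 phenotype classes has df = 4 − 1 = 3.

3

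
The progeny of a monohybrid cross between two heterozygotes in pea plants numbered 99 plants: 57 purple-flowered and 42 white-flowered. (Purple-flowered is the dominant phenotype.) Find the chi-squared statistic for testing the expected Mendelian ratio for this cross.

16.030

For a monohybrid cross between heterozygotes with complete dominance, the expected phenotypic ratio is 3:1.
Under the 3:1 hypothesis (Σ ratio = 4, N = 99):
  purple-flowered: 99 × 3/4 = 74.25
  white-flowered: 99 × 1/4 = 24.75
χ² = Σ (O − E)² / E
  purple-flowered: (57 − 74.25)² / 74.25 = 4.0076
  white-flowered: (42 − 24.75)² / 24.75 = 12.0227
χ² = 4.0076 + 12.0227 = 16.0303 ≈ 16.030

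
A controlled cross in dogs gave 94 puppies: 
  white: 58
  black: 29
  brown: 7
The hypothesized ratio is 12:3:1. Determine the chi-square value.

The 12:3:1 ratio has 16 parts, so with N = 94 the expected counts are:
  white: 94 × 12/16 = 70.5
  black: 94 × 3/16 = 17.625
  brown: 94 × 1/16 = 5.875
χ² = Σ (O − E)² / E
  white: (58 − 70.5)² / 70.5 = 2.2163
  black: (29 − 17.625)² / 17.625 = 7.3413
  brown: (7 − 5.875)² / 5.875 = 0.2154
χ² = 2.2163 + 7.3413 + 0.2154 = 9.773

9.773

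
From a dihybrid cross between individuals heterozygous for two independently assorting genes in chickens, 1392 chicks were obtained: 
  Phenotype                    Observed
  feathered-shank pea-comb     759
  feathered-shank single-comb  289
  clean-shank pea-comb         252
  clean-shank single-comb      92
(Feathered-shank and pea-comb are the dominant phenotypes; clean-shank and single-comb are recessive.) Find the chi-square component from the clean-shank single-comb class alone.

0.287

A dihybrid F₂ with independent assortment and complete dominance at both loci gives a 9:3:3:1 phenotypic ratio.
Total ratio parts = 16. Expected numbers out of 1392:
  feathered-shank pea-comb: 1392 × 9/16 = 783
  feathered-shank single-comb: 1392 × 3/16 = 261
  clean-shank pea-comb: 1392 × 3/16 = 261
  clean-shank single-comb: 1392 × 1/16 = 87
Contribution of clean-shank single-comb: (92 − 87)² / 87 = 0.2874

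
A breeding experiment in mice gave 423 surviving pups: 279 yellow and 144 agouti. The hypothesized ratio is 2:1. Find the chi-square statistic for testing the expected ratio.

Expected counts for N = 423 under a 2:1 ratio (total parts = 3):
  yellow: 423 × 2/3 = 282
  agouti: 423 × 1/3 = 141
χ² = Σ (O − E)² / E
  yellow: (279 − 282)² / 282 = 0.0319
  agouti: (144 − 141)² / 141 = 0.0638
χ² = 0.0319 + 0.0638 = 0.0957 ≈ 0.096

0.096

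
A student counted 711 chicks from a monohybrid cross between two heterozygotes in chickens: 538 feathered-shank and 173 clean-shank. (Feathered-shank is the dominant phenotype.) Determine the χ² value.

For a monohybrid cross between heterozygotes with complete dominance, the expected phenotypic ratio is 3:1.
The 3:1 ratio has 4 parts, so with N = 711 the expected counts are:
  feathered-shank: 711 × 3/4 = 533.25
  clean-shank: 711 × 1/4 = 177.75
χ² = Σ (O − E)² / E
  feathered-shank: (538 − 533.25)² / 533.25 = 0.0423
  clean-shank: (173 − 177.75)² / 177.75 = 0.1269
χ² = 0.0423 + 0.1269 = 0.1692 ≈ 0.169

0.169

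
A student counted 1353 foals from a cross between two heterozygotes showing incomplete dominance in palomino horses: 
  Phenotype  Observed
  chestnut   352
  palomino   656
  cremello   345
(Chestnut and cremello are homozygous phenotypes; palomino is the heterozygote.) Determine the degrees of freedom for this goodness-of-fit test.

With incomplete dominance, a heterozygote × heterozygote cross gives a 1:2:1 phenotypic ratio.
A goodness-of-fit test with 3 phenotype classes has df = 3 − 1 = 2.

2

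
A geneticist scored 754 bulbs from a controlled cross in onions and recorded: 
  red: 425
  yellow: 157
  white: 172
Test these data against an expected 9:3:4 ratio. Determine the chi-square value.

3.173

The 9:3:4 ratio has 16 parts, so with N = 754 the expected counts are:
  red: 754 × 9/16 = 424.125
  yellow: 754 × 3/16 = 141.375
  white: 754 × 4/16 = 188.5
χ² = Σ (O − E)² / E
  red: (425 − 424.125)² / 424.125 = 0.0018
  yellow: (157 − 141.375)² / 141.375 = 1.7269
  white: (172 − 188.5)² / 188.5 = 1.4443
χ² = 0.0018 + 1.7269 + 1.4443 = 3.173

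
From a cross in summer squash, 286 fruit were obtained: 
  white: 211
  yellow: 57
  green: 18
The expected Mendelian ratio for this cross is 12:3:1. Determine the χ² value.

0.270

Under the 12:3:1 hypothesis (Σ ratio = 16, N = 286):
  white: 286 × 12/16 = 214.5
  yellow: 286 × 3/16 = 53.625
  green: 286 × 1/16 = 17.875
χ² = Σ (O − E)² / E
  white: (211 − 214.5)² / 214.5 = 0.0571
  yellow: (57 − 53.625)² / 53.625 = 0.2124
  green: (18 − 17.875)² / 17.875 = 0.0009
χ² = 0.0571 + 0.2124 + 0.0009 = 0.2704 ≈ 0.270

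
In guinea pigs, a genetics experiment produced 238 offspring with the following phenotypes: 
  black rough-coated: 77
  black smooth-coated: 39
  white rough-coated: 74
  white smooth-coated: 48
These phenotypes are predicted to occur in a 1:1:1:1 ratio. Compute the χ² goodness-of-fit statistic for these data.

Expected counts for N = 238 under a 1:1:1:1 ratio (total parts = 4):
  black rough-coated: 238 × 1/4 = 59.5
  black smooth-coated: 238 × 1/4 = 59.5
  white rough-coated: 238 × 1/4 = 59.5
  white smooth-coated: 238 × 1/4 = 59.5
χ² = Σ (O − E)² / E
  black rough-coated: (77 − 59.5)² / 59.5 = 5.1471
  black smooth-coated: (39 − 59.5)² / 59.5 = 7.0630
  white rough-coated: (74 − 59.5)² / 59.5 = 3.5336
  white smooth-coated: (48 − 59.5)² / 59.5 = 2.2227
χ² = 5.1471 + 7.0630 + 3.5336 + 2.2227 = 17.9664 ≈ 17.966

17.966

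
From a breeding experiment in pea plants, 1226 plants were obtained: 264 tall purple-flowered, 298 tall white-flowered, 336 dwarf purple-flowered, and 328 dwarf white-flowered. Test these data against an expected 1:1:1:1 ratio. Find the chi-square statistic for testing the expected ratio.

Total ratio parts = 4. Expected numbers out of 1226:
  tall purple-flowered: 1226 × 1/4 = 306.5
  tall white-flowered: 1226 × 1/4 = 306.5
  dwarf purple-flowered: 1226 × 1/4 = 306.5
  dwarf white-flowered: 1226 × 1/4 = 306.5
χ² = Σ (O − E)² / E
  tall purple-flowered: (264 − 306.5)² / 306.5 = 5.8931
  tall white-flowered: (298 − 306.5)² / 306.5 = 0.2357
  dwarf purple-flowered: (336 − 306.5)² / 306.5 = 2.8393
  dwarf white-flowered: (328 − 306.5)² / 306.5 = 1.5082
χ² = 5.8931 + 0.2357 + 2.8393 + 1.5082 = 10.4763 ≈ 10.476

10.476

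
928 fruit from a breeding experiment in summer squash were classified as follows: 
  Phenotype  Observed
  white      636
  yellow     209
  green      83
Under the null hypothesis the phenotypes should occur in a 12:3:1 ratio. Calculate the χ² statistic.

The 12:3:1 ratio has 16 parts, so with N = 928 the expected counts are:
  white: 928 × 12/16 = 696
  yellow: 928 × 3/16 = 174
  green: 928 × 1/16 = 58
χ² = Σ (O − E)² / E
  white: (636 − 696)² / 696 = 5.1724
  yellow: (209 − 174)² / 174 = 7.0402
  green: (83 − 58)² / 58 = 10.7759
χ² = 5.1724 + 7.0402 + 10.7759 = 22.9885 ≈ 22.989

22.989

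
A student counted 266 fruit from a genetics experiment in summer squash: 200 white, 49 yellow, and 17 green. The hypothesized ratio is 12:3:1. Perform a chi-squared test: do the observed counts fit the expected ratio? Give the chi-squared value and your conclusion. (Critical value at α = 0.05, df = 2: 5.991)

0.025; consistent

The 12:3:1 ratio has 16 parts, so with N = 266 the expected counts are:
  white: 266 × 12/16 = 199.5
  yellow: 266 × 3/16 = 49.875
  green: 266 × 1/16 = 16.625
χ² = Σ (O − E)² / E
  white: (200 − 199.5)² / 199.5 = 0.0013
  yellow: (49 − 49.875)² / 49.875 = 0.0154
  green: (17 − 16.625)² / 16.625 = 0.0085
χ² = 0.0013 + 0.0154 + 0.0085 = 0.0252 ≈ 0.025
Degrees of freedom = 3 − 1 = 2; critical value at α = 0.05 is 5.991.
Since 0.025 < 5.991, we fail to reject the null hypothesis — the data are consistent with the 12:3:1 ratio.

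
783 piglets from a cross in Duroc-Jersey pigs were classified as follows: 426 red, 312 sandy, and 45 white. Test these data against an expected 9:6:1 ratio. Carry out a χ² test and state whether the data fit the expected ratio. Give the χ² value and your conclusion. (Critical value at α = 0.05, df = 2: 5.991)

Total ratio parts = 16. Expected numbers out of 783:
  red: 783 × 9/16 = 440.4375
  sandy: 783 × 6/16 = 293.625
  white: 783 × 1/16 = 48.9375
χ² = Σ (O − E)² / E
  red: (426 − 440.4375)² / 440.4375 = 0.4733
  sandy: (312 − 293.625)² / 293.625 = 1.1499
  white: (45 − 48.9375)² / 48.9375 = 0.3168
χ² = 0.4733 + 1.1499 + 0.3168 = 1.940
Degrees of freedom = 3 − 1 = 2; critical value at α = 0.05 is 5.991.
Since 1.940 < 5.991, we fail to reject the null hypothesis — the data are consistent with the 9:6:1 ratio.

1.940; consistent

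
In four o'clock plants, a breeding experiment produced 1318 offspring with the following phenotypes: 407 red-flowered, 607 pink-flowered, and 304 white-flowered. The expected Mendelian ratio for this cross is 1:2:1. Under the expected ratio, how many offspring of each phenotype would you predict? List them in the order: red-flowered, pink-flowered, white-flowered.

329.5, 659, 329.5

Under the 1:2:1 hypothesis (Σ ratio = 4, N = 1318):
  red-flowered: 1318 × 1/4 = 329.5
  pink-flowered: 1318 × 2/4 = 659
  white-flowered: 1318 × 1/4 = 329.5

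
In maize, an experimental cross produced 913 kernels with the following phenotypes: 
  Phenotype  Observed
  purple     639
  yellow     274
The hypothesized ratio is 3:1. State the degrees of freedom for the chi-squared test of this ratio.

A goodness-of-fit test with 2 phenotype classes has df = 2 − 1 = 1.

1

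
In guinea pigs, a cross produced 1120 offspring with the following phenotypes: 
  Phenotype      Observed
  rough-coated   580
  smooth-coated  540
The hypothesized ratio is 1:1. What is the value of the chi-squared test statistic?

The 1:1 ratio has 2 parts, so with N = 1120 the expected counts are:
  rough-coated: 1120 × 1/2 = 560
  smooth-coated: 1120 × 1/2 = 560
χ² = Σ (O − E)² / E
  rough-coated: (580 − 560)² / 560 = 0.7143
  smooth-coated: (540 − 560)² / 560 = 0.7143
χ² = 0.7143 + 0.7143 = 1.4286 ≈ 1.429

1.429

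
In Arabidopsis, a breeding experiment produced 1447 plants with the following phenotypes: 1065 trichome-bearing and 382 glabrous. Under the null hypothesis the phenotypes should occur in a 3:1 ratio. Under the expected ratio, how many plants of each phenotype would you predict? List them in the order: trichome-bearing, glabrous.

1085.25, 361.75

Under the 3:1 hypothesis (Σ ratio = 4, N = 1447):
  trichome-bearing: 1447 × 3/4 = 1085.25
  glabrous: 1447 × 1/4 = 361.75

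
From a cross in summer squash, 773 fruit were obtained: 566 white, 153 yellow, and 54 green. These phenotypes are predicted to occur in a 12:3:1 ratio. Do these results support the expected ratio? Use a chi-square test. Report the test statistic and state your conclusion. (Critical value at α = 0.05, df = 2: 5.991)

1.444; consistent

Total ratio parts = 16. Expected numbers out of 773:
  white: 773 × 12/16 = 579.75
  yellow: 773 × 3/16 = 144.9375
  green: 773 × 1/16 = 48.3125
χ² = Σ (O − E)² / E
  white: (566 − 579.75)² / 579.75 = 0.3261
  yellow: (153 − 144.9375)² / 144.9375 = 0.4485
  green: (54 − 48.3125)² / 48.3125 = 0.6696
χ² = 0.3261 + 0.4485 + 0.6696 = 1.4442 ≈ 1.444
Degrees of freedom = 3 − 1 = 2; critical value at α = 0.05 is 5.991.
Since 1.444 < 5.991, we fail to reject the null hypothesis — the data are consistent with the 12:3:1 ratio.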